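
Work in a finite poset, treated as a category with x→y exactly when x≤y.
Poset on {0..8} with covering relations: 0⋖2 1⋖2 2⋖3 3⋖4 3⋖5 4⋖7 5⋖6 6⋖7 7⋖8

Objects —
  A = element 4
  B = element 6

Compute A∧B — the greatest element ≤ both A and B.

{x : x≤A ∧ x≤B} = {0,1,2,3}  (A=4, B=6)
  0 ≤ 3
  1 ≤ 3
  2 ≤ 3
  3 ≤ 3
glb = 3

Answer: A∧B = 3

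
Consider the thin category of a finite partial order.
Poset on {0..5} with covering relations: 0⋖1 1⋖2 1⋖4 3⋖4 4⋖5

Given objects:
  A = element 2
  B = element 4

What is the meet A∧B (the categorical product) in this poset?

Answer: A∧B = 1

Derivation:
{x : x<=A ∧ x<=B} = {0,1}  (A=2, B=4)
  0 <= 1
  1 <= 1
glb = 1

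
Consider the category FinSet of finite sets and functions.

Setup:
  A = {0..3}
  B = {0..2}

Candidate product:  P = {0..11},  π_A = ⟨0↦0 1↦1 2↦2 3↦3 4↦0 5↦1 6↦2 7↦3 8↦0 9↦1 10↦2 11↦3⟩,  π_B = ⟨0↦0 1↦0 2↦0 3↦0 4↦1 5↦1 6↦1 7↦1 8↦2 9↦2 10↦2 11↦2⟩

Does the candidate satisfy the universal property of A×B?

|A|·|B| = 4·3 = 12;  |P| = 12
Check the pairing map k ↦ (π_A(k), π_B(k)):
  0 ↦ (0,0)
  1 ↦ (1,0)
  2 ↦ (2,0)
  3 ↦ (3,0)
  4 ↦ (0,1)
  5 ↦ (1,1)
  6 ↦ (2,1)
  7 ↦ (3,1)
  8 ↦ (0,2)
  9 ↦ (1,2)
  10 ↦ (2,2)
  11 ↦ (3,2)
distinct pairs in image: 12 / 12 needed
  → bijection onto A×B; projections well-typed.

Answer: VALID PRODUCT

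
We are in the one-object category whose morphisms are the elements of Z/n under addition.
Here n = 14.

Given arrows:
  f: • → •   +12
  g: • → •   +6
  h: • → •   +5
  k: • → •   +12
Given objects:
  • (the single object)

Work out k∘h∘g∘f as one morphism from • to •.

  0 +12≡12 +6≡4 +5≡9 +12≡7  (mod 14)
result: +7

Answer: +7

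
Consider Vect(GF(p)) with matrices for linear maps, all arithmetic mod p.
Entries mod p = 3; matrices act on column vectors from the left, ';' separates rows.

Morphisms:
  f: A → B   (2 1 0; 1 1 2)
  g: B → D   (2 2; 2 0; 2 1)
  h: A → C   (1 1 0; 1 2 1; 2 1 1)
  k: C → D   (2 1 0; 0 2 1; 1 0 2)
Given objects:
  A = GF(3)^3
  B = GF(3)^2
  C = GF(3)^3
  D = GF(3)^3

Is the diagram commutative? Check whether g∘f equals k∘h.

1) trace f;g:
  e0=(1,0,0) f→(2,1) g→(0,1,2)
  e1=(0,1,0) f→(1,1) g→(1,2,0)
  e2=(0,0,1) f→(0,2) g→(1,0,2)
  composite₁ = (0 1 1; 1 2 0; 2 0 2)
2) trace h;k:
  e0=(1,0,0) h→(1,1,2) k→(0,1,2)
  e1=(0,1,0) h→(1,2,1) k→(1,2,0)
  e2=(0,0,1) h→(0,1,1) k→(1,0,2)
  composite₂ = (0 1 1; 1 2 0; 2 0 2)
Equal? YES — commutes

Answer: COMMUTES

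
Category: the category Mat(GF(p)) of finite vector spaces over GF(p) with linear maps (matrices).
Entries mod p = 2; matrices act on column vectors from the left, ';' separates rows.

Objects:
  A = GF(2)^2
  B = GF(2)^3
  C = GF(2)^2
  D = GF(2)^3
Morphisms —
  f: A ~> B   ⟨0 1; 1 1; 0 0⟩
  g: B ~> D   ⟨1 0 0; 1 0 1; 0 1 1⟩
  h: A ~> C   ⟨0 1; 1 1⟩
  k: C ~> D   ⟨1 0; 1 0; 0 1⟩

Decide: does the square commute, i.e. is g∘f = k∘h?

Answer: COMMUTES

Work:
Along f;g (path 1):
  e0=(1,0) f~>(0,1,0) g~>(0,0,1)
  e1=(0,1) f~>(1,1,0) g~>(1,1,1)
  composite₁ = ⟨0 1; 0 1; 1 1⟩
Along h;k (path 2):
  e0=(1,0) h~>(0,1) k~>(0,0,1)
  e1=(0,1) h~>(1,1) k~>(1,1,1)
  composite₂ = ⟨0 1; 0 1; 1 1⟩
Equal? same morphism ✓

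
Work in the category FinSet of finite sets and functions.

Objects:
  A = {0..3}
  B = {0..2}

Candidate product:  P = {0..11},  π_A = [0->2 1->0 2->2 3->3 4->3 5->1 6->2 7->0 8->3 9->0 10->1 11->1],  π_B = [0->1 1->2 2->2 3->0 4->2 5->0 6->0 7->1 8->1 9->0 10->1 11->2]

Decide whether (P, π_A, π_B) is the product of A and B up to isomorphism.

Answer: VALID PRODUCT

Trace:
|A|·|B| = 4·3 = 12;  |P| = 12
Check the pairing map k ↦ (π_A(k), π_B(k)):
  0 -> (2,1)
  1 -> (0,2)
  2 -> (2,2)
  3 -> (3,0)
  4 -> (3,2)
  5 -> (1,0)
  6 -> (2,0)
  7 -> (0,1)
  8 -> (3,1)
  9 -> (0,0)
  10 -> (1,1)
  11 -> (1,2)
distinct pairs in image: 12 / 12 needed
  → bijection onto A×B; projections well-typed.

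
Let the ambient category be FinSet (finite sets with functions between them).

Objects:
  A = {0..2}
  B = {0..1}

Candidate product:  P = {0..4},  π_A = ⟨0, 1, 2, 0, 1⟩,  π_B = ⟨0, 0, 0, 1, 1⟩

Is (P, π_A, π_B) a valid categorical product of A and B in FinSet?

|A|·|B| = 3·2 = 6;  |P| = 5
  → cardinalities differ; no bijection possible.

Answer: NOT A VALID PRODUCT — |P|=5 ≠ |A|·|B|=6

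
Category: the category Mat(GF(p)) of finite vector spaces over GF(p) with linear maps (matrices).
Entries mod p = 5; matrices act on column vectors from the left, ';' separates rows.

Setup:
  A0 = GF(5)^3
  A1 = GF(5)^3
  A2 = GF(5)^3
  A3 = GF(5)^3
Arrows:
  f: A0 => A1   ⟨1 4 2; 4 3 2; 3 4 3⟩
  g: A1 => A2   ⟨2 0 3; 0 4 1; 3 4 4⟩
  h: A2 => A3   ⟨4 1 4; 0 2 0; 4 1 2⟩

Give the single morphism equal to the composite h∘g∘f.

Answer: ⟨2 1 2; 3 2 2; 0 1 0⟩

Trace:
  e0=[1,0,0] f=>[1,4,3] g=>[1,4,1] h=>[2,3,0]
  e1=[0,1,0] f=>[4,3,4] g=>[0,1,0] h=>[1,2,1]
  e2=[0,0,1] f=>[2,2,3] g=>[3,1,1] h=>[2,2,0]
result: ⟨2 1 2; 3 2 2; 0 1 0⟩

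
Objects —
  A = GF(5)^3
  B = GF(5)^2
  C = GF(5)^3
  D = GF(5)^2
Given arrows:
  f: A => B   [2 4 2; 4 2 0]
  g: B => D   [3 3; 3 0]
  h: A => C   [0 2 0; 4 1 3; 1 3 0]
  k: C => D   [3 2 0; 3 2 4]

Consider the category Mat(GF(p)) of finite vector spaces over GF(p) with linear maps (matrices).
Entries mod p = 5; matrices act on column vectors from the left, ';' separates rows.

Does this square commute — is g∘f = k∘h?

1) trace f;g:
  e0=[1,0,0] f=>[2,4] g=>[3,1]
  e1=[0,1,0] f=>[4,2] g=>[3,2]
  e2=[0,0,1] f=>[2,0] g=>[1,1]
  composite₁ = [3 3 1; 1 2 1]
2) trace h;k:
  e0=[1,0,0] h=>[0,4,1] k=>[3,2]
  e1=[0,1,0] h=>[2,1,3] k=>[3,0]
  e2=[0,0,1] h=>[0,3,0] k=>[1,1]
  composite₂ = [3 3 1; 2 0 1]
Equal? differ; not commutative

Answer: DOES NOT COMMUTE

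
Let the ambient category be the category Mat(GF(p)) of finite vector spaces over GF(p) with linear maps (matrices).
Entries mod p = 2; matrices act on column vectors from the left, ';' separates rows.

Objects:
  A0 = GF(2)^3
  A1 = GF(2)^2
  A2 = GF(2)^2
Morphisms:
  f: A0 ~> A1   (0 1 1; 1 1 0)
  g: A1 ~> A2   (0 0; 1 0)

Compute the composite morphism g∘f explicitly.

Answer: (0 0 0; 0 1 1)

Trace:
  e0=[1,0,0] f~>[0,1] g~>[0,0]
  e1=[0,1,0] f~>[1,1] g~>[0,1]
  e2=[0,0,1] f~>[1,0] g~>[0,1]
result: (0 0 0; 0 1 1)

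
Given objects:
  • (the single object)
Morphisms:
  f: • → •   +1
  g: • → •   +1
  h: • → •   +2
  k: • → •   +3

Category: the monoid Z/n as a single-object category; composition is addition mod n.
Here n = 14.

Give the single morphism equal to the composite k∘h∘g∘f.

Answer: +7

Trace:
  0 +1≡1 +1≡2 +2≡4 +3≡7  (mod 14)
composite: +7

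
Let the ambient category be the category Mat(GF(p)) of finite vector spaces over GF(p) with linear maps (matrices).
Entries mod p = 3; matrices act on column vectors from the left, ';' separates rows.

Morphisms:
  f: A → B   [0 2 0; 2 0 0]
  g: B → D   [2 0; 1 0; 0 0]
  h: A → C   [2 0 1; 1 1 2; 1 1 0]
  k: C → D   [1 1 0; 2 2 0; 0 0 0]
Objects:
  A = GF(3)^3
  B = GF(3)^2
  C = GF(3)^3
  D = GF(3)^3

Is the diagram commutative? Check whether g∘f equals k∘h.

Answer: COMMUTES

Trace:
Path 1 = f;g:
  e0=⟨1,0,0⟩ f→⟨0,2⟩ g→⟨0,0,0⟩
  e1=⟨0,1,0⟩ f→⟨2,0⟩ g→⟨1,2,0⟩
  e2=⟨0,0,1⟩ f→⟨0,0⟩ g→⟨0,0,0⟩
  composite₁ = [0 1 0; 0 2 0; 0 0 0]
Path 2 = h;k:
  e0=⟨1,0,0⟩ h→⟨2,1,1⟩ k→⟨0,0,0⟩
  e1=⟨0,1,0⟩ h→⟨0,1,1⟩ k→⟨1,2,0⟩
  e2=⟨0,0,1⟩ h→⟨1,2,0⟩ k→⟨0,0,0⟩
  composite₂ = [0 1 0; 0 2 0; 0 0 0]
Equal? YES — commutes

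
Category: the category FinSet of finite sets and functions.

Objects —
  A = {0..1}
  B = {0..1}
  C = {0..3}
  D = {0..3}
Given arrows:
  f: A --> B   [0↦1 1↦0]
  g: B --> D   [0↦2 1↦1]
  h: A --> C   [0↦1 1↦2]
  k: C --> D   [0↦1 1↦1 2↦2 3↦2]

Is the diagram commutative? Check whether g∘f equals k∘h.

1) trace f;g:
  0 f-->1 g-->1
  1 f-->0 g-->2
  result₁ = [0↦1 1↦2]
2) trace h;k:
  0 h-->1 k-->1
  1 h-->2 k-->2
  result₂ = [0↦1 1↦2]
Equal? YES — commutes

Answer: COMMUTES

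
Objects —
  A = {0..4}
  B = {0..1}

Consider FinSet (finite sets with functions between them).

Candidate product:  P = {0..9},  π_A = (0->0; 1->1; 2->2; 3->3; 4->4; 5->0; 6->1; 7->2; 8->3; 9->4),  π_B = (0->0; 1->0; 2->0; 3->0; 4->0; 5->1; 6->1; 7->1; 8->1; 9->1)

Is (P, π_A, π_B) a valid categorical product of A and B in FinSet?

Answer: VALID PRODUCT

Derivation:
|A|·|B| = 5·2 = 10;  |P| = 10
Check the pairing map k ↦ (π_A(k), π_B(k)):
  0 -> (0,0)
  1 -> (1,0)
  2 -> (2,0)
  3 -> (3,0)
  4 -> (4,0)
  5 -> (0,1)
  6 -> (1,1)
  7 -> (2,1)
  8 -> (3,1)
  9 -> (4,1)
distinct pairs in image: 10 / 10 needed
  → bijection onto A×B; projections well-typed.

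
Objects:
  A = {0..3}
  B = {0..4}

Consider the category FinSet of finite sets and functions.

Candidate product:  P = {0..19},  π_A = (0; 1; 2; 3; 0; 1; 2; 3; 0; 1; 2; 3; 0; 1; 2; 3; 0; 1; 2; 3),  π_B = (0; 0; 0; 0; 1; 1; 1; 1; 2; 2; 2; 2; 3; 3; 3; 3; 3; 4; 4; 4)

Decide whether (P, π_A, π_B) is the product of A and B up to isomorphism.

|A|·|B| = 4·5 = 20;  |P| = 20
Check the pairing map k ↦ (π_A(k), π_B(k)):
  0 -> (0,0)
  1 -> (1,0)
  2 -> (2,0)
  3 -> (3,0)
  4 -> (0,1)
  5 -> (1,1)
  6 -> (2,1)
  7 -> (3,1)
  8 -> (0,2)
  9 -> (1,2)
  10 -> (2,2)
  11 -> (3,2)
  12 -> (0,3)
  13 -> (1,3)
  14 -> (2,3)
  15 -> (3,3)
  16 -> (0,3)  ✗ repeats pair of k=12
  17 -> (1,4)
  18 -> (2,4)
  19 -> (3,4)
distinct pairs in image: 19 / 20 needed
  → (0,3) hit at k=12 and k=16

Answer: NOT A VALID PRODUCT — duplicate pair at indices 12,16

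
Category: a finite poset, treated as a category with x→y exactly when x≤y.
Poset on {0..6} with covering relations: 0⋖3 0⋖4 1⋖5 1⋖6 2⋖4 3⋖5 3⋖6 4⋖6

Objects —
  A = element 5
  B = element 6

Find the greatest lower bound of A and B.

Lower bounds of A=5 and B=6: {0,1,3}
  maximal lower bounds 1 and 3 are incomparable: neither 1<=3 nor 3<=1
→ no greatest lower bound exists

Answer: NO MEET EXISTS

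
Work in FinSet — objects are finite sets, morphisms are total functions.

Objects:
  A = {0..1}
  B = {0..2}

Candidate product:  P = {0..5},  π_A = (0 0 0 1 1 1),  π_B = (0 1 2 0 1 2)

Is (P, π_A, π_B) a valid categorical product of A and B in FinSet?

Answer: VALID PRODUCT

Derivation:
|A|·|B| = 2·3 = 6;  |P| = 6
Check the pairing map k ↦ (π_A(k), π_B(k)):
  0 : (0,0)
  1 : (0,1)
  2 : (0,2)
  3 : (1,0)
  4 : (1,1)
  5 : (1,2)
distinct pairs in image: 6 / 6 needed
  → bijection onto A×B; projections well-typed.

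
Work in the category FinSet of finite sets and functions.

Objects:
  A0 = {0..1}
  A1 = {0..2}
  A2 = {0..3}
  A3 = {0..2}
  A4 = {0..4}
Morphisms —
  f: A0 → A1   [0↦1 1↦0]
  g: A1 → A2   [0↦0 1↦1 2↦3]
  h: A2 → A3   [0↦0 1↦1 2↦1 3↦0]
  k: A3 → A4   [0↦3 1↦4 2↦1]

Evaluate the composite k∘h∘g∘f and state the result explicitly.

  0 f→1 g→1 h→1 k→4
  1 f→0 g→0 h→0 k→3
⟦path⟧: [0↦4 1↦3]

Answer: [0↦4 1↦3]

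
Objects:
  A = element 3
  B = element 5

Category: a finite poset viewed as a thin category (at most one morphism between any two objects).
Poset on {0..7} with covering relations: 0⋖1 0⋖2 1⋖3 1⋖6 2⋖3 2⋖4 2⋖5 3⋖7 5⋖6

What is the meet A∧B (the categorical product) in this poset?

{x : x≤A ∧ x≤B} = {0,2}  (A=3, B=5)
  0 ≤ 2
  2 ≤ 2
glb = 2

Answer: A∧B = 2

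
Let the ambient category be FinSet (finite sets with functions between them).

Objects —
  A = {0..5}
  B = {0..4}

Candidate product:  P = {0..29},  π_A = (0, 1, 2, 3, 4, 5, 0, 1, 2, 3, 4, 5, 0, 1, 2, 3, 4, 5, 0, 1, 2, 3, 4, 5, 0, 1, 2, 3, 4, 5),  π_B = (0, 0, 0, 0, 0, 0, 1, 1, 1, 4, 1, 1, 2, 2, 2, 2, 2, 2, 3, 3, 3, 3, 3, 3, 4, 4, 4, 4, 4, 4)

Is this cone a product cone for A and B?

|A|·|B| = 6·5 = 30;  |P| = 30
Check the pairing map k ↦ (π_A(k), π_B(k)):
  0 -> (0,0)
  1 -> (1,0)
  2 -> (2,0)
  3 -> (3,0)
  4 -> (4,0)
  5 -> (5,0)
  6 -> (0,1)
  7 -> (1,1)
  8 -> (2,1)
  9 -> (3,4)
  10 -> (4,1)
  11 -> (5,1)
  12 -> (0,2)
  13 -> (1,2)
  14 -> (2,2)
  15 -> (3,2)
  16 -> (4,2)
  17 -> (5,2)
  18 -> (0,3)
  19 -> (1,3)
  20 -> (2,3)
  21 -> (3,3)
  22 -> (4,3)
  23 -> (5,3)
  24 -> (0,4)
  25 -> (1,4)
  26 -> (2,4)
  27 -> (3,4)  ✗ repeats pair of k=9
  28 -> (4,4)
  29 -> (5,4)
distinct pairs in image: 29 / 30 needed
  → (3,4) hit at k=9 and k=27

Answer: NOT A VALID PRODUCT — duplicate pair at indices 27,9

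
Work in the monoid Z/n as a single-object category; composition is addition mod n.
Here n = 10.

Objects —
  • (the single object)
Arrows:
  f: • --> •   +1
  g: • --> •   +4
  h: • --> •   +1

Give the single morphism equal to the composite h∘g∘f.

Answer: +6

Trace:
  0 +1≡1 +4≡5 +1≡6  (mod 10)
composite: +6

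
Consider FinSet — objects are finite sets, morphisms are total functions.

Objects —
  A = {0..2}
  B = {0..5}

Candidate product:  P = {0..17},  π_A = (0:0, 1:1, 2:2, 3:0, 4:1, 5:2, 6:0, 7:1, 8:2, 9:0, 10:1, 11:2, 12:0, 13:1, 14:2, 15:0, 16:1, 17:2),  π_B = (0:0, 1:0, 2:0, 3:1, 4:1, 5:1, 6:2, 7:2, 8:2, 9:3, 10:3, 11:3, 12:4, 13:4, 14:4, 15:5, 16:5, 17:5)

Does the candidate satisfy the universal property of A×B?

|A|·|B| = 3·6 = 18;  |P| = 18
Check the pairing map k ↦ (π_A(k), π_B(k)):
  0 : (0,0)
  1 : (1,0)
  2 : (2,0)
  3 : (0,1)
  4 : (1,1)
  5 : (2,1)
  6 : (0,2)
  7 : (1,2)
  8 : (2,2)
  9 : (0,3)
  10 : (1,3)
  11 : (2,3)
  12 : (0,4)
  13 : (1,4)
  14 : (2,4)
  15 : (0,5)
  16 : (1,5)
  17 : (2,5)
distinct pairs in image: 18 / 18 needed
  → bijection onto A×B; projections well-typed.

Answer: VALID PRODUCT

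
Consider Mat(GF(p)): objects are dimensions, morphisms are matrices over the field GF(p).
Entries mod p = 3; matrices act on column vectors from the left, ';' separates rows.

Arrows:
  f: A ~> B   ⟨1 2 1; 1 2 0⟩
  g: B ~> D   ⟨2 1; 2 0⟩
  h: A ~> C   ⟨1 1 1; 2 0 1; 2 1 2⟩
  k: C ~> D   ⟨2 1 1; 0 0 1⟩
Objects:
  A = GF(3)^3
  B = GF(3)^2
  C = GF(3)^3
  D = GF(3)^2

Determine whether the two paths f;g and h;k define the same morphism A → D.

Answer: COMMUTES

Derivation:
Path 1 = f;g:
  e0=⟨1,0,0⟩ f~>⟨1,1⟩ g~>⟨0,2⟩
  e1=⟨0,1,0⟩ f~>⟨2,2⟩ g~>⟨0,1⟩
  e2=⟨0,0,1⟩ f~>⟨1,0⟩ g~>⟨2,2⟩
  composite₁ = ⟨0 0 2; 2 1 2⟩
Path 2 = h;k:
  e0=⟨1,0,0⟩ h~>⟨1,2,2⟩ k~>⟨0,2⟩
  e1=⟨0,1,0⟩ h~>⟨1,0,1⟩ k~>⟨0,1⟩
  e2=⟨0,0,1⟩ h~>⟨1,1,2⟩ k~>⟨2,2⟩
  composite₂ = ⟨0 0 2; 2 1 2⟩
Equal? YES — commutes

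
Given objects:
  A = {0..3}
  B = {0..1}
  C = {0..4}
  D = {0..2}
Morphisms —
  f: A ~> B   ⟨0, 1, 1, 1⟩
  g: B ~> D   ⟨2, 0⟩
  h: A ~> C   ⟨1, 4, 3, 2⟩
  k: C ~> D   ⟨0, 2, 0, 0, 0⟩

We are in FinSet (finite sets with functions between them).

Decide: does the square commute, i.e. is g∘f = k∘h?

Answer: COMMUTES

Work:
Path 1 = f;g:
  0 f~>0 g~>2
  1 f~>1 g~>0
  2 f~>1 g~>0
  3 f~>1 g~>0
  ⟦path⟧₁ = ⟨2, 0, 0, 0⟩
Path 2 = h;k:
  0 h~>1 k~>2
  1 h~>4 k~>0
  2 h~>3 k~>0
  3 h~>2 k~>0
  ⟦path⟧₂ = ⟨2, 0, 0, 0⟩
Equal? same morphism ✓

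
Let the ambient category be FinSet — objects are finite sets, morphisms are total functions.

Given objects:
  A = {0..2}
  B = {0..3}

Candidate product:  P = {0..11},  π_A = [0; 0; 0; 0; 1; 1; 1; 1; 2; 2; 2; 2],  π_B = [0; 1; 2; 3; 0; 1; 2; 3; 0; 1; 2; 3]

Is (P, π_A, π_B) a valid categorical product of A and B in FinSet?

Answer: VALID PRODUCT

Derivation:
|A|·|B| = 3·4 = 12;  |P| = 12
Check the pairing map k ↦ (π_A(k), π_B(k)):
  0 ↦ (0,0)
  1 ↦ (0,1)
  2 ↦ (0,2)
  3 ↦ (0,3)
  4 ↦ (1,0)
  5 ↦ (1,1)
  6 ↦ (1,2)
  7 ↦ (1,3)
  8 ↦ (2,0)
  9 ↦ (2,1)
  10 ↦ (2,2)
  11 ↦ (2,3)
distinct pairs in image: 12 / 12 needed
  → bijection onto A×B; projections well-typed.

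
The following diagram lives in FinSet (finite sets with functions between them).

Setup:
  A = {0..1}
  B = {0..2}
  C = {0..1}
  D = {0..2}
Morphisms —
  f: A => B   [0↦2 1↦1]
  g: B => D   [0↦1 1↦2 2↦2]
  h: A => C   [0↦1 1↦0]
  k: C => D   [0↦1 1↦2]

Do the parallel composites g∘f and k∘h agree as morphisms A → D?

Path 1 = f;g:
  0 f=>2 g=>2
  1 f=>1 g=>2
  composite₁ = [0↦2 1↦2]
Path 2 = h;k:
  0 h=>1 k=>2
  1 h=>0 k=>1
  composite₂ = [0↦2 1↦1]
Equal? NO — does not commute

Answer: DOES NOT COMMUTE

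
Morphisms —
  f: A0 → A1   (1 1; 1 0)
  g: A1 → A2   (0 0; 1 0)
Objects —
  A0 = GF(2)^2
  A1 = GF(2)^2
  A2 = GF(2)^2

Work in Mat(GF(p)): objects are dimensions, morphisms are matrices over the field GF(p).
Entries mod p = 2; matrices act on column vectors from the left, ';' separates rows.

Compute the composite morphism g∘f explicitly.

  e0=[1,0] f→[1,1] g→[0,1]
  e1=[0,1] f→[1,0] g→[0,1]
⟦path⟧: (0 0; 1 1)

Answer: (0 0; 1 1)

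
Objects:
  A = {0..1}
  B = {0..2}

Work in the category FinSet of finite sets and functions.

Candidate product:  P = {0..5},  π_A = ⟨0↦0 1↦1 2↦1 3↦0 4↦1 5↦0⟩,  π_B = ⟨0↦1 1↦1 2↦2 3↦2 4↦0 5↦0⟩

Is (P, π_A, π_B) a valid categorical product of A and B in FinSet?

|A|·|B| = 2·3 = 6;  |P| = 6
Check the pairing map k ↦ (π_A(k), π_B(k)):
  0 ↦ (0,1)
  1 ↦ (1,1)
  2 ↦ (1,2)
  3 ↦ (0,2)
  4 ↦ (1,0)
  5 ↦ (0,0)
distinct pairs in image: 6 / 6 needed
  → bijection onto A×B; projections well-typed.

Answer: VALID PRODUCT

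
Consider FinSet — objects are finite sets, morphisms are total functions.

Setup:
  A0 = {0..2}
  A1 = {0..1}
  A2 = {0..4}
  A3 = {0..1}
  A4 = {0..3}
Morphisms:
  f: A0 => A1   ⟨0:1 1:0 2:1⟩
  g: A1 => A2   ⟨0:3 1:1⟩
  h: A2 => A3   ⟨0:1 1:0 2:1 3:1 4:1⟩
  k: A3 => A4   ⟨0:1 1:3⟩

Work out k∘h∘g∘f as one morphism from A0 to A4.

Answer: ⟨0:1 1:3 2:1⟩

Trace:
  0 f=>1 g=>1 h=>0 k=>1
  1 f=>0 g=>3 h=>1 k=>3
  2 f=>1 g=>1 h=>0 k=>1
result: ⟨0:1 1:3 2:1⟩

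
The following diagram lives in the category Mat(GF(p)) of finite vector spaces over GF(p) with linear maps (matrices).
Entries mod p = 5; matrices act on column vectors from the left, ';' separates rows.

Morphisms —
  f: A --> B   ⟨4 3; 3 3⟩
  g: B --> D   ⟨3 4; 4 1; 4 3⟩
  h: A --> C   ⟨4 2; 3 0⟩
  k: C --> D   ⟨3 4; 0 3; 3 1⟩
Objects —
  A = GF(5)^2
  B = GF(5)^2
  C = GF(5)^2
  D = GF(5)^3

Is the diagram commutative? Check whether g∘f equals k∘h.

1) trace f;g:
  e0=(1,0) f-->(4,3) g-->(4,4,0)
  e1=(0,1) f-->(3,3) g-->(1,0,1)
  result₁ = ⟨4 1; 4 0; 0 1⟩
2) trace h;k:
  e0=(1,0) h-->(4,3) k-->(4,4,0)
  e1=(0,1) h-->(2,0) k-->(1,0,1)
  result₂ = ⟨4 1; 4 0; 0 1⟩
Equal? same morphism ✓

Answer: COMMUTES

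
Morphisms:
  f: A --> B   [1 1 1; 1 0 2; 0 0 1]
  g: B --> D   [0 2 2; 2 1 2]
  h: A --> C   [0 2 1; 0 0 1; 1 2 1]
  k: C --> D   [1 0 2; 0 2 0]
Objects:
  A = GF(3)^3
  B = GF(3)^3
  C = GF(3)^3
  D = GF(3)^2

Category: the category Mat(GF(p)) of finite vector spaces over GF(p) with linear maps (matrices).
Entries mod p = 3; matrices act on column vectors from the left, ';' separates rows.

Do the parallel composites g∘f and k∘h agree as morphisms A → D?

Path 1 = f;g:
  e0=(1,0,0) f-->(1,1,0) g-->(2,0)
  e1=(0,1,0) f-->(1,0,0) g-->(0,2)
  e2=(0,0,1) f-->(1,2,1) g-->(0,0)
  result₁ = [2 0 0; 0 2 0]
Path 2 = h;k:
  e0=(1,0,0) h-->(0,0,1) k-->(2,0)
  e1=(0,1,0) h-->(2,0,2) k-->(0,0)
  e2=(0,0,1) h-->(1,1,1) k-->(0,2)
  result₂ = [2 0 0; 0 0 2]
Equal? distinct morphisms ✗

Answer: DOES NOT COMMUTE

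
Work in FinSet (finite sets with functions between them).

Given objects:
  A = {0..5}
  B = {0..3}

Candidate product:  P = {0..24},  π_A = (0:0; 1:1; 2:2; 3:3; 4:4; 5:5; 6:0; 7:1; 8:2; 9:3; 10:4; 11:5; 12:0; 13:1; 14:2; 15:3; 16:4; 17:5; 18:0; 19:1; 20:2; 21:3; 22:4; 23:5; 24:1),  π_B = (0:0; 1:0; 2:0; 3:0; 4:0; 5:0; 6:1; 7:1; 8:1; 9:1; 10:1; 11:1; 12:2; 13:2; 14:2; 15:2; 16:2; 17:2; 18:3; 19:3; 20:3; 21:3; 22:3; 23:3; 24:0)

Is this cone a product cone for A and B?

|A|·|B| = 6·4 = 24;  |P| = 25
  → cardinalities differ; no bijection possible.

Answer: NOT A VALID PRODUCT — |P|=25 ≠ |A|·|B|=24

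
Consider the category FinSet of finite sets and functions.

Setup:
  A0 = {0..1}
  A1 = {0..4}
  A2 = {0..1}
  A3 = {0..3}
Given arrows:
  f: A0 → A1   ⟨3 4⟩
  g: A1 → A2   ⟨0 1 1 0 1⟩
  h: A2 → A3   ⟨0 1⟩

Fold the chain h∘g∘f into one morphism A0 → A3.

  0 f→3 g→0 h→0
  1 f→4 g→1 h→1
composite: ⟨0 1⟩

Answer: ⟨0 1⟩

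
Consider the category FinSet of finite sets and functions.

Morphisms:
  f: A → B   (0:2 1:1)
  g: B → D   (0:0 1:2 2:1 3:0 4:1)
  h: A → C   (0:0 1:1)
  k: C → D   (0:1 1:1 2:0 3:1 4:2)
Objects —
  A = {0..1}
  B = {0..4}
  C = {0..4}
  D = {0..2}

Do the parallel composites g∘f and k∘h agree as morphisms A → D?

Along f;g (path 1):
  0 f→2 g→1
  1 f→1 g→2
  composite₁ = (0:1 1:2)
Along h;k (path 2):
  0 h→0 k→1
  1 h→1 k→1
  composite₂ = (0:1 1:1)
Equal? NO — does not commute

Answer: DOES NOT COMMUTE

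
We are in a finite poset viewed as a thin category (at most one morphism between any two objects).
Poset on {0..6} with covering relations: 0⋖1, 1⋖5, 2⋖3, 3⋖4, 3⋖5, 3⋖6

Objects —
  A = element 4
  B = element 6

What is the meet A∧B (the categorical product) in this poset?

Answer: A∧B = 3

Derivation:
Lower bounds of A=4 and B=6: {2,3}
  2 ⊑ 3
  3 ⊑ 3
glb = 3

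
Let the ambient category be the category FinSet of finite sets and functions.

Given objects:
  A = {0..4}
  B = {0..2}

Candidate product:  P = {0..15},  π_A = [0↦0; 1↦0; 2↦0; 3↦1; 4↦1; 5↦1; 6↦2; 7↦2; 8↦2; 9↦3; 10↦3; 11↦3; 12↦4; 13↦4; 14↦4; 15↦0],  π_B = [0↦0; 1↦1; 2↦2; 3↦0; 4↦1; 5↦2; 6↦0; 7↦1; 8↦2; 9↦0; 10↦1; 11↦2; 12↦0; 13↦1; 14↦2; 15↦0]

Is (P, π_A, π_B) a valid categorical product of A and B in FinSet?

Answer: NOT A VALID PRODUCT — |P|=16 ≠ |A|·|B|=15

Trace:
|A|·|B| = 5·3 = 15;  |P| = 16
  → cardinalities differ; no bijection possible.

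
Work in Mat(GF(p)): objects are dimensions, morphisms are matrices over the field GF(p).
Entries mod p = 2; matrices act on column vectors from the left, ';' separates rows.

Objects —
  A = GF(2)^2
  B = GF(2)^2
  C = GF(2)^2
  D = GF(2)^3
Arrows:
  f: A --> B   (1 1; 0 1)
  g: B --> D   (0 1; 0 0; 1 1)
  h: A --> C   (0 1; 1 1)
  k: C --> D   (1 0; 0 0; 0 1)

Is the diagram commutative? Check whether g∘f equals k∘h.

Answer: DOES NOT COMMUTE

Derivation:
1) trace f;g:
  e0=⟨1,0⟩ f-->⟨1,0⟩ g-->⟨0,0,1⟩
  e1=⟨0,1⟩ f-->⟨1,1⟩ g-->⟨1,0,0⟩
  ⟦path⟧₁ = (0 1; 0 0; 1 0)
2) trace h;k:
  e0=⟨1,0⟩ h-->⟨0,1⟩ k-->⟨0,0,1⟩
  e1=⟨0,1⟩ h-->⟨1,1⟩ k-->⟨1,0,1⟩
  ⟦path⟧₂ = (0 1; 0 0; 1 1)
Equal? NO — does not commute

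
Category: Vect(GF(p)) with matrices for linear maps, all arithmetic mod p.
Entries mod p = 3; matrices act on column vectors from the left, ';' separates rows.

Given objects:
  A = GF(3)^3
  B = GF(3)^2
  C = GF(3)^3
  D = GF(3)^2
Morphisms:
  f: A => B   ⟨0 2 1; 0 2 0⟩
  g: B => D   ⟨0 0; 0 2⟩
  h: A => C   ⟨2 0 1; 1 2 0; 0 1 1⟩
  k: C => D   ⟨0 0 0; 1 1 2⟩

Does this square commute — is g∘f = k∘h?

1) trace f;g:
  e0=⟨1,0,0⟩ f=>⟨0,0⟩ g=>⟨0,0⟩
  e1=⟨0,1,0⟩ f=>⟨2,2⟩ g=>⟨0,1⟩
  e2=⟨0,0,1⟩ f=>⟨1,0⟩ g=>⟨0,0⟩
  ⟦path⟧₁ = ⟨0 0 0; 0 1 0⟩
2) trace h;k:
  e0=⟨1,0,0⟩ h=>⟨2,1,0⟩ k=>⟨0,0⟩
  e1=⟨0,1,0⟩ h=>⟨0,2,1⟩ k=>⟨0,1⟩
  e2=⟨0,0,1⟩ h=>⟨1,0,1⟩ k=>⟨0,0⟩
  ⟦path⟧₂ = ⟨0 0 0; 0 1 0⟩
Equal? same morphism ✓

Answer: COMMUTES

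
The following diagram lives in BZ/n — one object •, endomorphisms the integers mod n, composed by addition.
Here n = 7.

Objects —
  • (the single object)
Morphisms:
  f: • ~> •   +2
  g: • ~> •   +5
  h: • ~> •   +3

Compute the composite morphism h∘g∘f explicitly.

  0 +2≡2 +5≡0 +3≡3  (mod 7)
composite: +3

Answer: +3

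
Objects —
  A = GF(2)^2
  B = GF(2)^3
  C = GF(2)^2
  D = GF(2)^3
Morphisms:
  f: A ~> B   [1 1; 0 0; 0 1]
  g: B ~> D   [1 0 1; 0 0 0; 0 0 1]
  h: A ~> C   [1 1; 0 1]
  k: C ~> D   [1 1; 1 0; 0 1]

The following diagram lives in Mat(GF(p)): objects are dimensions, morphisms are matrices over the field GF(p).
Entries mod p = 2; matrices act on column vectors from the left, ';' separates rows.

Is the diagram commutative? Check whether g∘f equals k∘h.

Answer: DOES NOT COMMUTE

Derivation:
Along f;g (path 1):
  e0=(1,0) f~>(1,0,0) g~>(1,0,0)
  e1=(0,1) f~>(1,0,1) g~>(0,0,1)
  composite₁ = [1 0; 0 0; 0 1]
Along h;k (path 2):
  e0=(1,0) h~>(1,0) k~>(1,1,0)
  e1=(0,1) h~>(1,1) k~>(0,1,1)
  composite₂ = [1 0; 1 1; 0 1]
Equal? differ; not commutative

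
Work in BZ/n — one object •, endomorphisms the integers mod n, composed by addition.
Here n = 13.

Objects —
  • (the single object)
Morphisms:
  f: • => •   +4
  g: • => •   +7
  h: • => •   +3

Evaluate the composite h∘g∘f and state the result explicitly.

Answer: +1

Work:
  0 +4≡4 +7≡11 +3≡1  (mod 13)
composite: +1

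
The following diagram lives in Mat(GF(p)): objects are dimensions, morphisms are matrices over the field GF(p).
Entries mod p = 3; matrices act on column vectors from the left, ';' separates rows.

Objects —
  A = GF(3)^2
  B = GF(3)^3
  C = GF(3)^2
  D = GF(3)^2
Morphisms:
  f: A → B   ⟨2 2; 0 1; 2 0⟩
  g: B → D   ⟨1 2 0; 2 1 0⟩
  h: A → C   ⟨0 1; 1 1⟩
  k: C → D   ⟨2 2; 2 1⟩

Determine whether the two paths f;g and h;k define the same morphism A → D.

Answer: DOES NOT COMMUTE

Work:
Path 1 = f;g:
  e0=[1,0] f→[2,0,2] g→[2,1]
  e1=[0,1] f→[2,1,0] g→[1,2]
  composite₁ = ⟨2 1; 1 2⟩
Path 2 = h;k:
  e0=[1,0] h→[0,1] k→[2,1]
  e1=[0,1] h→[1,1] k→[1,0]
  composite₂ = ⟨2 1; 1 0⟩
Equal? distinct morphisms ✗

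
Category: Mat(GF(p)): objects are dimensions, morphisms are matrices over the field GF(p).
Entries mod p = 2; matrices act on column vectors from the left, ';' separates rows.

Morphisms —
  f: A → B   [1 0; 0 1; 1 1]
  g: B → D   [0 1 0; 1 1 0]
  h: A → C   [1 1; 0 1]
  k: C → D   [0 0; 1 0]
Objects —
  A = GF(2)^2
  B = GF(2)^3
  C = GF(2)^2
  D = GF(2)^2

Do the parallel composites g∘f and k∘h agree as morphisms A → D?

Answer: DOES NOT COMMUTE

Work:
1) trace f;g:
  e0=[1,0] f→[1,0,1] g→[0,1]
  e1=[0,1] f→[0,1,1] g→[1,1]
  result₁ = [0 1; 1 1]
2) trace h;k:
  e0=[1,0] h→[1,0] k→[0,1]
  e1=[0,1] h→[1,1] k→[0,1]
  result₂ = [0 0; 1 1]
Equal? NO — does not commute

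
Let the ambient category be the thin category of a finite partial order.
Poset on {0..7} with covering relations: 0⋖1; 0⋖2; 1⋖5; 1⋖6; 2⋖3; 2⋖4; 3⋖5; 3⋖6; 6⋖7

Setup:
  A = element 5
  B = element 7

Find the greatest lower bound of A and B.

Lower bounds of A=5 and B=7: {0,1,2,3}
  maximal lower bounds 1 and 3 are incomparable: neither 1≤3 nor 3≤1
→ no greatest lower bound exists

Answer: NO MEET EXISTS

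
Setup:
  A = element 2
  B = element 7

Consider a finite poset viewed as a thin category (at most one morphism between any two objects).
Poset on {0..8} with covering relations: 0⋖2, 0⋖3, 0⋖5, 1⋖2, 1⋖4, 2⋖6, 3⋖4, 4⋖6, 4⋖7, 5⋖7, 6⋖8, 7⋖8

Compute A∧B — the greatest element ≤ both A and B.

Answer: NO MEET EXISTS

Work:
Lower bounds of A=2 and B=7: {0,1}
  maximal lower bounds 0 and 1 are incomparable: neither 0⊑1 nor 1⊑0
→ no greatest lower bound exists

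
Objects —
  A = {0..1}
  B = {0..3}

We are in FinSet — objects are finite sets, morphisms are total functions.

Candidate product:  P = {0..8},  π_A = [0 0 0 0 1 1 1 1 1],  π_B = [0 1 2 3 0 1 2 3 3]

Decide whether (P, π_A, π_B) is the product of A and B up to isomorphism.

Answer: NOT A VALID PRODUCT — |P|=9 ≠ |A|·|B|=8

Trace:
|A|·|B| = 2·4 = 8;  |P| = 9
  → cardinalities differ; no bijection possible.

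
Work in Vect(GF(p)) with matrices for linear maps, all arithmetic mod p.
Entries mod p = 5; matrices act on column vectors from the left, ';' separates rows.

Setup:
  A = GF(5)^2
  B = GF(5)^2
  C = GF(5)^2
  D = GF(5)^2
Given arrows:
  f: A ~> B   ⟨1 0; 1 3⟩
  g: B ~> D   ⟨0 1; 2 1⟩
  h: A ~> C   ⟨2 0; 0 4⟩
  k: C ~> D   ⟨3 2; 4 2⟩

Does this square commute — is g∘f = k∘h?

Answer: COMMUTES

Work:
Path 1 = f;g:
  e0=⟨1,0⟩ f~>⟨1,1⟩ g~>⟨1,3⟩
  e1=⟨0,1⟩ f~>⟨0,3⟩ g~>⟨3,3⟩
  result₁ = ⟨1 3; 3 3⟩
Path 2 = h;k:
  e0=⟨1,0⟩ h~>⟨2,0⟩ k~>⟨1,3⟩
  e1=⟨0,1⟩ h~>⟨0,4⟩ k~>⟨3,3⟩
  result₂ = ⟨1 3; 3 3⟩
Equal? equal; square commutes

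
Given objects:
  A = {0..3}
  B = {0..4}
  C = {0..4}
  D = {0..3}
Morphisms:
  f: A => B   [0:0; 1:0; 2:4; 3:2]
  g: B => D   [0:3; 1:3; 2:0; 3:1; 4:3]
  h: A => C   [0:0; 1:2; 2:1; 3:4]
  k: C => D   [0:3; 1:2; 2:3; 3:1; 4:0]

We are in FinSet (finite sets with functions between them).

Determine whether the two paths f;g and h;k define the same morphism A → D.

Path 1 = f;g:
  0 f=>0 g=>3
  1 f=>0 g=>3
  2 f=>4 g=>3
  3 f=>2 g=>0
  result₁ = [0:3; 1:3; 2:3; 3:0]
Path 2 = h;k:
  0 h=>0 k=>3
  1 h=>2 k=>3
  2 h=>1 k=>2
  3 h=>4 k=>0
  result₂ = [0:3; 1:3; 2:2; 3:0]
Equal? NO — does not commute

Answer: DOES NOT COMMUTE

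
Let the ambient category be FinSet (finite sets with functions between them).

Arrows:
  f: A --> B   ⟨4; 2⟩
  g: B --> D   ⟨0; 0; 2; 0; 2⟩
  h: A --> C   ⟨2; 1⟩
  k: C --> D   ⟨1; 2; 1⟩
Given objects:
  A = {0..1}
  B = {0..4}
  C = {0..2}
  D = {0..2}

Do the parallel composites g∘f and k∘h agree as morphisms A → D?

1) trace f;g:
  0 f-->4 g-->2
  1 f-->2 g-->2
  ⟦path⟧₁ = ⟨2; 2⟩
2) trace h;k:
  0 h-->2 k-->1
  1 h-->1 k-->2
  ⟦path⟧₂ = ⟨1; 2⟩
Equal? NO — does not commute

Answer: DOES NOT COMMUTE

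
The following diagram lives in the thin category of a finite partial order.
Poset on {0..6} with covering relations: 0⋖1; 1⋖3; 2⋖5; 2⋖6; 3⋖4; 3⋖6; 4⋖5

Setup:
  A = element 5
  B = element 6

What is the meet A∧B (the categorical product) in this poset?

Answer: NO MEET EXISTS

Work:
Lower bounds of A=5 and B=6: {0,1,2,3}
  maximal lower bounds 2 and 3 are incomparable: neither 2⊑3 nor 3⊑2
→ no greatest lower bound exists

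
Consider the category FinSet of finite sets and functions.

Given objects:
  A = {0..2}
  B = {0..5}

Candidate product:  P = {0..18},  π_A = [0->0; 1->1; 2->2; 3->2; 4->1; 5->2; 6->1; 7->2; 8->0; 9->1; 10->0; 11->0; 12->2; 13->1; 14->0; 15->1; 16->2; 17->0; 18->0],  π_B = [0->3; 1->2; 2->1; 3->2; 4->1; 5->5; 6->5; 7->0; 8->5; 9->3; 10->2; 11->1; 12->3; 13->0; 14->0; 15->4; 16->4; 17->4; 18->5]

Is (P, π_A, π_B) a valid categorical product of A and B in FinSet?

|A|·|B| = 3·6 = 18;  |P| = 19
  → cardinalities differ; no bijection possible.

Answer: NOT A VALID PRODUCT — |P|=19 ≠ |A|·|B|=18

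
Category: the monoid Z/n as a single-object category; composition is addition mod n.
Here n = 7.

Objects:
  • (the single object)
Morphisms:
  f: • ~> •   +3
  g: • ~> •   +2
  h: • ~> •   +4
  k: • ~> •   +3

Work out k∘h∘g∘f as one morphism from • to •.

  0 +3≡3 +2≡5 +4≡2 +3≡5  (mod 7)
result: +5

Answer: +5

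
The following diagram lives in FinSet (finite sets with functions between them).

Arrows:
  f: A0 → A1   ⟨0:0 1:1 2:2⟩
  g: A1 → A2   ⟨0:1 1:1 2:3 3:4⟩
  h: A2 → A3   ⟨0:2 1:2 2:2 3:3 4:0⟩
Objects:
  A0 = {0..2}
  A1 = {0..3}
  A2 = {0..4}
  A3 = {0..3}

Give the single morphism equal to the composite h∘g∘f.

Answer: ⟨0:2 1:2 2:3⟩

Derivation:
  0 f→0 g→1 h→2
  1 f→1 g→1 h→2
  2 f→2 g→3 h→3
⟦path⟧: ⟨0:2 1:2 2:3⟩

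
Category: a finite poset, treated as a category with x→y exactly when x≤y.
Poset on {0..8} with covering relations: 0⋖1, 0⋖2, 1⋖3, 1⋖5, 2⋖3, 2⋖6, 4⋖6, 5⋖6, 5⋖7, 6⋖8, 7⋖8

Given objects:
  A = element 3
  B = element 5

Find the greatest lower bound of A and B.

Answer: A∧B = 1

Trace:
Common predecessors of 3,5: {0,1}
  0 ⊑ 1
  1 ⊑ 1
glb = 1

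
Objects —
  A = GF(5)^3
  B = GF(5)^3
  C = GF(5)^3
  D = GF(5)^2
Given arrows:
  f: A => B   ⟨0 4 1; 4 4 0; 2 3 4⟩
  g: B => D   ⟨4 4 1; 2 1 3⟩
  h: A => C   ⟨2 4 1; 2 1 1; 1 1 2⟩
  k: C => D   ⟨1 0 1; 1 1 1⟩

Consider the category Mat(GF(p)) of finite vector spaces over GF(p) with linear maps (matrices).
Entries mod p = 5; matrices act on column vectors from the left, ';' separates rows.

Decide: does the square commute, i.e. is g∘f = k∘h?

1) trace f;g:
  e0=(1,0,0) f=>(0,4,2) g=>(3,0)
  e1=(0,1,0) f=>(4,4,3) g=>(0,1)
  e2=(0,0,1) f=>(1,0,4) g=>(3,4)
  composite₁ = ⟨3 0 3; 0 1 4⟩
2) trace h;k:
  e0=(1,0,0) h=>(2,2,1) k=>(3,0)
  e1=(0,1,0) h=>(4,1,1) k=>(0,1)
  e2=(0,0,1) h=>(1,1,2) k=>(3,4)
  composite₂ = ⟨3 0 3; 0 1 4⟩
Equal? YES — commutes

Answer: COMMUTES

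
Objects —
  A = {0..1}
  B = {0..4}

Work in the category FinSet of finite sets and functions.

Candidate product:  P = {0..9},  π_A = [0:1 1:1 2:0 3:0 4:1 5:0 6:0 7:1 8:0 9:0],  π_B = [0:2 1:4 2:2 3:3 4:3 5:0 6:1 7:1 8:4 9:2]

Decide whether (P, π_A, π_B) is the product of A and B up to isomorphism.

|A|·|B| = 2·5 = 10;  |P| = 10
Check the pairing map k ↦ (π_A(k), π_B(k)):
  0 : (1,2)
  1 : (1,4)
  2 : (0,2)
  3 : (0,3)
  4 : (1,3)
  5 : (0,0)
  6 : (0,1)
  7 : (1,1)
  8 : (0,4)
  9 : (0,2)  ✗ repeats pair of k=2
distinct pairs in image: 9 / 10 needed
  → (0,2) hit at k=2 and k=9

Answer: NOT A VALID PRODUCT — duplicate pair at indices 2,9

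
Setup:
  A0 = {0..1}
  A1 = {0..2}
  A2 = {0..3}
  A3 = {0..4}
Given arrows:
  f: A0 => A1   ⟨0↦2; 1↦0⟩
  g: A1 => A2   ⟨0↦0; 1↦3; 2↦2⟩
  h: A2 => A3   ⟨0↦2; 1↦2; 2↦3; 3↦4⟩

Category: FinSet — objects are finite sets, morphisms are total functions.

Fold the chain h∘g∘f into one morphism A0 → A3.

Answer: ⟨0↦3; 1↦2⟩

Work:
  0 f=>2 g=>2 h=>3
  1 f=>0 g=>0 h=>2
result: ⟨0↦3; 1↦2⟩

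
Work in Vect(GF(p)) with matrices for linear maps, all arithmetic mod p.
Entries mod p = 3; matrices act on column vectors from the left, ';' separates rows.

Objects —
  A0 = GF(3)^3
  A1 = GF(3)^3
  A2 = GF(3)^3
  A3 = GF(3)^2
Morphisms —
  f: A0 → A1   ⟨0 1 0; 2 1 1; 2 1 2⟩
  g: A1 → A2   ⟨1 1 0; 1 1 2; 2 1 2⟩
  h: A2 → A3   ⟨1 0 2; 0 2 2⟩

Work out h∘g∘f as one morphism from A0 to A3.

Answer: ⟨2 0 2; 0 0 2⟩

Derivation:
  e0=⟨1,0,0⟩ f→⟨0,2,2⟩ g→⟨2,0,0⟩ h→⟨2,0⟩
  e1=⟨0,1,0⟩ f→⟨1,1,1⟩ g→⟨2,1,2⟩ h→⟨0,0⟩
  e2=⟨0,0,1⟩ f→⟨0,1,2⟩ g→⟨1,2,2⟩ h→⟨2,2⟩
composite: ⟨2 0 2; 0 0 2⟩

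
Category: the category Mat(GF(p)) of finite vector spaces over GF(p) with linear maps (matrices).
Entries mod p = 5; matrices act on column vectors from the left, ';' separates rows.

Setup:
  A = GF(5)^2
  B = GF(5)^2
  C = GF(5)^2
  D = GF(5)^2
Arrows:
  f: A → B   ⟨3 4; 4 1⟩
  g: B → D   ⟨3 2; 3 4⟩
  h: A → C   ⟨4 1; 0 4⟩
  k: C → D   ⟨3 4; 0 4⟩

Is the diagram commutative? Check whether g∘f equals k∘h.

Along f;g (path 1):
  e0=⟨1,0⟩ f→⟨3,4⟩ g→⟨2,0⟩
  e1=⟨0,1⟩ f→⟨4,1⟩ g→⟨4,1⟩
  ⟦path⟧₁ = ⟨2 4; 0 1⟩
Along h;k (path 2):
  e0=⟨1,0⟩ h→⟨4,0⟩ k→⟨2,0⟩
  e1=⟨0,1⟩ h→⟨1,4⟩ k→⟨4,1⟩
  ⟦path⟧₂ = ⟨2 4; 0 1⟩
Equal? same morphism ✓

Answer: COMMUTES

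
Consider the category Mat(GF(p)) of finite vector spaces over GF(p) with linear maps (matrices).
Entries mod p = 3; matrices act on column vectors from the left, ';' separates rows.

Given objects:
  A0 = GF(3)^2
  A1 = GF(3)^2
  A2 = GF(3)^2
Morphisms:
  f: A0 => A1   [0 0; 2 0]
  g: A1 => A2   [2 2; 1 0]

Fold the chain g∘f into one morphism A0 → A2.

  e0=(1,0) f=>(0,2) g=>(1,0)
  e1=(0,1) f=>(0,0) g=>(0,0)
⟦path⟧: [1 0; 0 0]

Answer: [1 0; 0 0]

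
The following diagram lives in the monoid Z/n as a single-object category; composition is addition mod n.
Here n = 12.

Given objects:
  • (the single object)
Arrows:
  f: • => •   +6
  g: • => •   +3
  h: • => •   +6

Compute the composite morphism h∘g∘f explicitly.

  0 +6≡6 +3≡9 +6≡3  (mod 12)
⟦path⟧: +3

Answer: +3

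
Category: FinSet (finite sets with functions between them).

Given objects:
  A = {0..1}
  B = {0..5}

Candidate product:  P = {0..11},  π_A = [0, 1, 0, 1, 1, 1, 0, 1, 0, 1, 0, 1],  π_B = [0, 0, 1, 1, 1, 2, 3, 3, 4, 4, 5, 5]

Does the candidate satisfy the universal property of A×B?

Answer: NOT A VALID PRODUCT — duplicate pair at indices 3,4

Trace:
|A|·|B| = 2·6 = 12;  |P| = 12
Check the pairing map k ↦ (π_A(k), π_B(k)):
  0 ↦ (0,0)
  1 ↦ (1,0)
  2 ↦ (0,1)
  3 ↦ (1,1)
  4 ↦ (1,1)  ✗ repeats pair of k=3
  5 ↦ (1,2)
  6 ↦ (0,3)
  7 ↦ (1,3)
  8 ↦ (0,4)
  9 ↦ (1,4)
  10 ↦ (0,5)
  11 ↦ (1,5)
distinct pairs in image: 11 / 12 needed
  → (1,1) hit at k=3 and k=4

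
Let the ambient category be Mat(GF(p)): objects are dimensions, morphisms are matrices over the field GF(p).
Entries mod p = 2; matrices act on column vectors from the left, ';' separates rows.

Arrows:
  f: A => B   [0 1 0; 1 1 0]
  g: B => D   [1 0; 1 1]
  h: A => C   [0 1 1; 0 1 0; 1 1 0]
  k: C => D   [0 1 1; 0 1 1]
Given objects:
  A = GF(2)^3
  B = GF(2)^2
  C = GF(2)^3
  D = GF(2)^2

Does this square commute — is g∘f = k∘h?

Path 1 = f;g:
  e0=⟨1,0,0⟩ f=>⟨0,1⟩ g=>⟨0,1⟩
  e1=⟨0,1,0⟩ f=>⟨1,1⟩ g=>⟨1,0⟩
  e2=⟨0,0,1⟩ f=>⟨0,0⟩ g=>⟨0,0⟩
  result₁ = [0 1 0; 1 0 0]
Path 2 = h;k:
  e0=⟨1,0,0⟩ h=>⟨0,0,1⟩ k=>⟨1,1⟩
  e1=⟨0,1,0⟩ h=>⟨1,1,1⟩ k=>⟨0,0⟩
  e2=⟨0,0,1⟩ h=>⟨1,0,0⟩ k=>⟨0,0⟩
  result₂ = [1 0 0; 1 0 0]
Equal? differ; not commutative

Answer: DOES NOT COMMUTE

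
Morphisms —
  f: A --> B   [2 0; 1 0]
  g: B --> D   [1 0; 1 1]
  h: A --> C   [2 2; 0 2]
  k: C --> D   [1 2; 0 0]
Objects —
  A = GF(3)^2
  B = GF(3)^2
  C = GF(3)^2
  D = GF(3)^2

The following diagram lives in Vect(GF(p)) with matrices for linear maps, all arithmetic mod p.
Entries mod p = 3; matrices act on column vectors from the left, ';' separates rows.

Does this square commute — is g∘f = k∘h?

Answer: COMMUTES

Trace:
1) trace f;g:
  e0=⟨1,0⟩ f-->⟨2,1⟩ g-->⟨2,0⟩
  e1=⟨0,1⟩ f-->⟨0,0⟩ g-->⟨0,0⟩
  result₁ = [2 0; 0 0]
2) trace h;k:
  e0=⟨1,0⟩ h-->⟨2,0⟩ k-->⟨2,0⟩
  e1=⟨0,1⟩ h-->⟨2,2⟩ k-->⟨0,0⟩
  result₂ = [2 0; 0 0]
Equal? equal; square commutes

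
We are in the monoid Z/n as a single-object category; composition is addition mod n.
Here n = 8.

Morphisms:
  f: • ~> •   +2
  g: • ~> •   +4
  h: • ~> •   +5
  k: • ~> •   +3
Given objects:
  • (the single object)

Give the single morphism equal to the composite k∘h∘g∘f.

Answer: +6

Derivation:
  0 +2≡2 +4≡6 +5≡3 +3≡6  (mod 8)
⟦path⟧: +6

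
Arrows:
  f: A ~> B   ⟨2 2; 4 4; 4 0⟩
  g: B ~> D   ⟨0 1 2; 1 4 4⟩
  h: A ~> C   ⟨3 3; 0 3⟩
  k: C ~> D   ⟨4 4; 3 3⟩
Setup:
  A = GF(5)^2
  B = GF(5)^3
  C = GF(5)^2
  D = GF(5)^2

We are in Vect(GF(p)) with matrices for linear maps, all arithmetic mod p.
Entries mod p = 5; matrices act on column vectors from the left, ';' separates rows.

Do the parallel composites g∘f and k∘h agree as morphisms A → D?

1) trace f;g:
  e0=[1,0] f~>[2,4,4] g~>[2,4]
  e1=[0,1] f~>[2,4,0] g~>[4,3]
  composite₁ = ⟨2 4; 4 3⟩
2) trace h;k:
  e0=[1,0] h~>[3,0] k~>[2,4]
  e1=[0,1] h~>[3,3] k~>[4,3]
  composite₂ = ⟨2 4; 4 3⟩
Equal? equal; square commutes

Answer: COMMUTES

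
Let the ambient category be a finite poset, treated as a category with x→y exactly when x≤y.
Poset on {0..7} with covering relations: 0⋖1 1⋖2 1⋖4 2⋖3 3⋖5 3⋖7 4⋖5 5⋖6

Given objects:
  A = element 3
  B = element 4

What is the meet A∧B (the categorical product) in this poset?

Answer: A∧B = 1

Work:
{x : x<=A ∧ x<=B} = {0,1}  (A=3, B=4)
  0 <= 1
  1 <= 1
glb = 1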